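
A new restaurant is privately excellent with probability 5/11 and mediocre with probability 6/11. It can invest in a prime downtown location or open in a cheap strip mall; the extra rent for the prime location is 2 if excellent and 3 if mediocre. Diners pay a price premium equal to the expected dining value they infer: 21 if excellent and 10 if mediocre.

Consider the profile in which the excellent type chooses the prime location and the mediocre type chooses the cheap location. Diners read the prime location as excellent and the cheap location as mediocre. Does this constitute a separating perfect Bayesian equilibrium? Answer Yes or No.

No

Under these beliefs, the prime location earns price premium 21 and the cheap location earns price premium 10.
excellent: the prime location nets 21 − 2 = 19; the cheap location nets 10. excellent prefers the prime location.
mediocre: the prime location nets 21 − 3 = 18; the cheap location nets 10. mediocre would deviate to the prime location.
mediocre has a profitable deviation, so the profile is not an equilibrium.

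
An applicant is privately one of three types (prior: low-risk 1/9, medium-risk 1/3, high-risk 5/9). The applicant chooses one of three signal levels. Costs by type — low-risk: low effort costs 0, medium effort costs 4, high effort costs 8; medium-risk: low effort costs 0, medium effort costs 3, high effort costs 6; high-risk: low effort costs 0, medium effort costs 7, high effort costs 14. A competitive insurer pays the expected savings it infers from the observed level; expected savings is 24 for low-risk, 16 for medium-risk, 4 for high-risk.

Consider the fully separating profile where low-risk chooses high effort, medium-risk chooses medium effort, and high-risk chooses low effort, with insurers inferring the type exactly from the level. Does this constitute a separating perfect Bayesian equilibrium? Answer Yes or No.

Separating rebates: high effort → 24, medium effort → 16, low effort → 4.
low-risk (assigned high effort): low effort: 4 − 0 = 4; medium effort: 16 − 4 = 12; high effort: 24 − 8 = 16. low-risk stays.
medium-risk (assigned medium effort): low effort: 4 − 0 = 4; medium effort: 16 − 3 = 13; high effort: 24 − 6 = 18. medium-risk prefers high effort.
high-risk (assigned low effort): low effort: 4 − 0 = 4; medium effort: 16 − 7 = 9; high effort: 24 − 14 = 10. high-risk prefers high effort.
At least one type deviates; the separating profile fails.

No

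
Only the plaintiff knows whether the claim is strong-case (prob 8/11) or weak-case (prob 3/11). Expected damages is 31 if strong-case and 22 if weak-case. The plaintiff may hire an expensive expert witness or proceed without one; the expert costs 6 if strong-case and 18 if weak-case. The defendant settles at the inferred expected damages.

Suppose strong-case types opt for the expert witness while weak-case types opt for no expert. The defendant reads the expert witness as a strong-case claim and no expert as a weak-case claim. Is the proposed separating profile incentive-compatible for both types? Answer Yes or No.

Under these beliefs, the expert witness earns settlement 31 and no expert earns settlement 22.
strong-case: the expert witness nets 31 − 6 = 25; no expert nets 22. strong-case prefers the expert witness.
weak-case: the expert witness nets 31 − 18 = 13; no expert nets 22. weak-case prefers no expert.
Neither type deviates, so the separating profile is an equilibrium.

Yes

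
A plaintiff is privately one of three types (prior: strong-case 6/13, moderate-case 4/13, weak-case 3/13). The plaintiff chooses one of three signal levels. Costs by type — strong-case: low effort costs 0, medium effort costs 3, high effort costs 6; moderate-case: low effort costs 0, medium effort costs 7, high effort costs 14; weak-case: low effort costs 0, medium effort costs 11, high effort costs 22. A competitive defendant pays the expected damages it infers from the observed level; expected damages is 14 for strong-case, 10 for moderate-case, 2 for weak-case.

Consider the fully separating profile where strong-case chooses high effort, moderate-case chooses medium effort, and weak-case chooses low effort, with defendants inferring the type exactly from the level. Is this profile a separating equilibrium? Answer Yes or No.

Yes

Separating settlements: high effort → 14, medium effort → 10, low effort → 2.
strong-case (assigned high effort): low effort: 2 − 0 = 2; medium effort: 10 − 3 = 7; high effort: 14 − 6 = 8. strong-case stays.
moderate-case (assigned medium effort): low effort: 2 − 0 = 2; medium effort: 10 − 7 = 3; high effort: 14 − 14 = 0. moderate-case stays.
weak-case (assigned low effort): low effort: 2 − 0 = 2; medium effort: 10 − 11 = -1; high effort: 14 − 22 = -8. weak-case stays.
Every type prefers its assigned level; separation holds.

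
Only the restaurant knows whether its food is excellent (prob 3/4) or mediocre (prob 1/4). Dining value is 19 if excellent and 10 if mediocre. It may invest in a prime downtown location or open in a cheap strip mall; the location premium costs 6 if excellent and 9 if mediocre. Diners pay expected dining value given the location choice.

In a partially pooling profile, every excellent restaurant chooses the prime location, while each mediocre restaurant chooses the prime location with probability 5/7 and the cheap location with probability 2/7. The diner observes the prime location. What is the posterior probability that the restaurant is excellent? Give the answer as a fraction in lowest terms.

P(the prime location) = (3/4)·1 + (1/4)·(5/7) = 13/14.
By Bayes' rule, P(excellent | the prime location) = (3/4) / (13/14) = 21/26.

21/26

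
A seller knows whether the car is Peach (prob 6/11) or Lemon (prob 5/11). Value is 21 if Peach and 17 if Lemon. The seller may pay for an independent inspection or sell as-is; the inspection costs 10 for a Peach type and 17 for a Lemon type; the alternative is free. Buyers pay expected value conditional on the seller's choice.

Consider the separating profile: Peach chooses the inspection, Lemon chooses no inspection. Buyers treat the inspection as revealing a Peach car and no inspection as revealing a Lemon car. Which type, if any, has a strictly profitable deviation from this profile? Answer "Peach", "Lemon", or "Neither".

Peach

The inspection pays 21; no inspection pays 17.
Peach: assigned the inspection, nets 21 − 10 = 11; deviating to no inspection nets 17.
Lemon: assigned no inspection, nets 17; deviating to the inspection nets 21 − 17 = 4.
The Peach type gains 6 by deviating.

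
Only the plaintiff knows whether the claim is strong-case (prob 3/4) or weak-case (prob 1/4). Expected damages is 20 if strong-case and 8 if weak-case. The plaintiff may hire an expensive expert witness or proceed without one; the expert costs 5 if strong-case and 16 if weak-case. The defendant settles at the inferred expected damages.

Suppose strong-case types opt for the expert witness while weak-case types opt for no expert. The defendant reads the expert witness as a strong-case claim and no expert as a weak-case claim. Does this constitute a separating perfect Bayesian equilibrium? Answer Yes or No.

Under these beliefs, the expert witness earns settlement 20 and no expert earns settlement 8.
strong-case: the expert witness nets 20 − 5 = 15; no expert nets 8. strong-case prefers the expert witness.
weak-case: the expert witness nets 20 − 16 = 4; no expert nets 8. weak-case prefers no expert.
Neither type deviates, so the separating profile is an equilibrium.

Yes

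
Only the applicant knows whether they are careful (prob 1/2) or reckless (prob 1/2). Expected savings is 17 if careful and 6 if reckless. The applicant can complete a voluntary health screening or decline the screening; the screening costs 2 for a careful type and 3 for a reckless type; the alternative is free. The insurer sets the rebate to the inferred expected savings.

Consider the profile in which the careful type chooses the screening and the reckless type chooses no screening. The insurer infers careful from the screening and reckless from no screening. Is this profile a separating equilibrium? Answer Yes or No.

Under these beliefs, the screening earns rebate 17 and no screening earns rebate 6.
careful: the screening nets 17 − 2 = 15; no screening nets 6. careful prefers the screening.
reckless: the screening nets 17 − 3 = 14; no screening nets 6. reckless would deviate to the screening.
reckless has a profitable deviation, so the profile is not an equilibrium.

No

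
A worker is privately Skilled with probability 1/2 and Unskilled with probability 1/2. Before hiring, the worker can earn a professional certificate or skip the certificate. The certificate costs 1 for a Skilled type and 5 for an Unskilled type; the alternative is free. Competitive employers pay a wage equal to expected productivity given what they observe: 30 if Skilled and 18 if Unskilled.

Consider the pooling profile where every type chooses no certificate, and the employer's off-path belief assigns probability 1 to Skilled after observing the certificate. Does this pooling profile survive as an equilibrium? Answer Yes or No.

No

On path, the employer holds the prior and pays 1/2·30 + 1/2·18 = 24. Off path (the certificate), believing Skilled, it pays 30.
Skilled: no certificate nets 24; the certificate nets 30 − 1 = 29. Skilled would deviate.
Unskilled: no certificate nets 24; the certificate nets 30 − 5 = 25. Unskilled would deviate.
A type deviates, so pooling fails.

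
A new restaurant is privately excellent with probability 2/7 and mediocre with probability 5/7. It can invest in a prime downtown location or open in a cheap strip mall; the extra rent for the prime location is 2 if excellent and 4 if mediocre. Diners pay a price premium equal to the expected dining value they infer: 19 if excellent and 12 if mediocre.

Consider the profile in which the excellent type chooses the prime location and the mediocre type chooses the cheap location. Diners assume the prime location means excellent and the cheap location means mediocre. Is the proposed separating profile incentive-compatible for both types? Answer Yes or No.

Under these beliefs, the prime location earns price premium 19 and the cheap location earns price premium 12.
excellent: the prime location nets 19 − 2 = 17; the cheap location nets 12. excellent prefers the prime location.
mediocre: the prime location nets 19 − 4 = 15; the cheap location nets 12. mediocre would deviate to the prime location.
mediocre has a profitable deviation, so the profile is not an equilibrium.

No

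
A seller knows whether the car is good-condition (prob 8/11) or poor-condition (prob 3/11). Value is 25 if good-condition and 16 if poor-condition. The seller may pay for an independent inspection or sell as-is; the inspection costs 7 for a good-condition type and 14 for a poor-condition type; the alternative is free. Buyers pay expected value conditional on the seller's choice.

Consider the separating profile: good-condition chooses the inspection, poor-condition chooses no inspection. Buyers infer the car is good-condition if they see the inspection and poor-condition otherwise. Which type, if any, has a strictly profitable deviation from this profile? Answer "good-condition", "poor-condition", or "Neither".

Neither

The inspection pays 25; no inspection pays 16.
good-condition: assigned the inspection, nets 25 − 7 = 18; deviating to no inspection nets 16.
poor-condition: assigned no inspection, nets 16; deviating to the inspection nets 25 − 14 = 11.
Both types strictly prefer their assigned action; no profitable deviation.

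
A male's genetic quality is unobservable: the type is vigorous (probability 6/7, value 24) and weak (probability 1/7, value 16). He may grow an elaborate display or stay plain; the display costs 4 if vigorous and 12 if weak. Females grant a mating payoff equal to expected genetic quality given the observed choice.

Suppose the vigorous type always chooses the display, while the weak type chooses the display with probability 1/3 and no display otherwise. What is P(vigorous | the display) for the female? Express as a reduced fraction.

18/19

P(the display) = (6/7)·1 + (1/7)·(1/3) = 19/21.
By Bayes' rule, P(vigorous | the display) = (6/7) / (19/21) = 18/19.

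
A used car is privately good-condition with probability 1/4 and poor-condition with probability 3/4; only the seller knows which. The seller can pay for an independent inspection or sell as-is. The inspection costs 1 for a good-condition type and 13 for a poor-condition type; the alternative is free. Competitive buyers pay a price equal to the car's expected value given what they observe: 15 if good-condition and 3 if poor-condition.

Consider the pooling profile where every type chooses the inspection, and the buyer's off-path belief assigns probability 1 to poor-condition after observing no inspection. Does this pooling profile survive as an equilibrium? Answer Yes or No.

No

On path, the buyer holds the prior and pays 1/4·15 + 3/4·3 = 6. Off path (no inspection), believing poor-condition, it pays 3.
good-condition: the inspection nets 6 − 1 = 5; no inspection nets 3. good-condition stays.
poor-condition: the inspection nets 6 − 13 = -7; no inspection nets 3. poor-condition would deviate.
A type deviates, so pooling fails.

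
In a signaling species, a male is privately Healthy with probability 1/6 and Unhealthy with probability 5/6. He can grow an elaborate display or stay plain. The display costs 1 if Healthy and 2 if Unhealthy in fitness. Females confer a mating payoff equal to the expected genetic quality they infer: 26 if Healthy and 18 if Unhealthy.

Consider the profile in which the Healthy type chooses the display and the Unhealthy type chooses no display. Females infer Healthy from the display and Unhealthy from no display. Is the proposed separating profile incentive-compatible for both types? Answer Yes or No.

Under these beliefs, the display earns mating payoff 26 and no display earns mating payoff 18.
Healthy: the display nets 26 − 1 = 25; no display nets 18. Healthy prefers the display.
Unhealthy: the display nets 26 − 2 = 24; no display nets 18. Unhealthy would deviate to the display.
Unhealthy has a profitable deviation, so the profile is not an equilibrium.

No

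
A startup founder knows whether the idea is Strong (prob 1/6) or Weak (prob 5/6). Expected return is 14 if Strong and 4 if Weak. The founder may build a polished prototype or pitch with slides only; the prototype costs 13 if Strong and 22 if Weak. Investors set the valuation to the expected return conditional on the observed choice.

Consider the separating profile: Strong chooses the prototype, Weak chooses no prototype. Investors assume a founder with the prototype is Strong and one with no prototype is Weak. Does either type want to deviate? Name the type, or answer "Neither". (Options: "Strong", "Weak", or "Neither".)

The prototype pays 14; no prototype pays 4.
Strong: assigned the prototype, nets 14 − 13 = 1; deviating to no prototype nets 4.
Weak: assigned no prototype, nets 4; deviating to the prototype nets 14 − 22 = -8.
The Strong type gains 3 by deviating.

Strong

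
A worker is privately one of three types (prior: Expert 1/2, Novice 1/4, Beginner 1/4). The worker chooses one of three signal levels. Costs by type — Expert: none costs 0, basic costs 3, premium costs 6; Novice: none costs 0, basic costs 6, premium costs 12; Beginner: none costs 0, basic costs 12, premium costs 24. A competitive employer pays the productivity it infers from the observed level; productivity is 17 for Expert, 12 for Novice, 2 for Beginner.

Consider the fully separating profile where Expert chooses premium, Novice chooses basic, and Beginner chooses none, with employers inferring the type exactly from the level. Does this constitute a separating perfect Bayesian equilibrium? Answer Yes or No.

Separating wages: premium → 17, basic → 12, none → 2.
Expert (assigned premium): none: 2 − 0 = 2; basic: 12 − 3 = 9; premium: 17 − 6 = 11. Expert stays.
Novice (assigned basic): none: 2 − 0 = 2; basic: 12 − 6 = 6; premium: 17 − 12 = 5. Novice stays.
Beginner (assigned none): none: 2 − 0 = 2; basic: 12 − 12 = 0; premium: 17 − 24 = -7. Beginner stays.
Every type prefers its assigned level; separation holds.

Yes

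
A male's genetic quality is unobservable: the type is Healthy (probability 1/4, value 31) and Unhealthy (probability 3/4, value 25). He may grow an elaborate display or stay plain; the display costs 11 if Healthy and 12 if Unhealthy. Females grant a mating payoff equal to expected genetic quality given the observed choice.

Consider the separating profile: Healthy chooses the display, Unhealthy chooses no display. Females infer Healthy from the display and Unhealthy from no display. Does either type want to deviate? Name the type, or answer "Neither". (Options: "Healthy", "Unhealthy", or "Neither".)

The display pays 31; no display pays 25.
Healthy: assigned the display, nets 31 − 11 = 20; deviating to no display nets 25.
Unhealthy: assigned no display, nets 25; deviating to the display nets 31 − 12 = 19.
The Healthy type gains 5 by deviating.

Healthy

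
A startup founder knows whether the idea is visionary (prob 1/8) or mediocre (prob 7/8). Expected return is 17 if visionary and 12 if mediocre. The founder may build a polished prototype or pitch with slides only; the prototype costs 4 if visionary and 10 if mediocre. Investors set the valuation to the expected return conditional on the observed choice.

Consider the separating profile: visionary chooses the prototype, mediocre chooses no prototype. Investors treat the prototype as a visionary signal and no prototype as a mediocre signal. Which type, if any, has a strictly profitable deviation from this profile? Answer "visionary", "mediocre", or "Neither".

The prototype pays 17; no prototype pays 12.
visionary: assigned the prototype, nets 17 − 4 = 13; deviating to no prototype nets 12.
mediocre: assigned no prototype, nets 12; deviating to the prototype nets 17 − 10 = 7.
Both types strictly prefer their assigned action; no profitable deviation.

Neither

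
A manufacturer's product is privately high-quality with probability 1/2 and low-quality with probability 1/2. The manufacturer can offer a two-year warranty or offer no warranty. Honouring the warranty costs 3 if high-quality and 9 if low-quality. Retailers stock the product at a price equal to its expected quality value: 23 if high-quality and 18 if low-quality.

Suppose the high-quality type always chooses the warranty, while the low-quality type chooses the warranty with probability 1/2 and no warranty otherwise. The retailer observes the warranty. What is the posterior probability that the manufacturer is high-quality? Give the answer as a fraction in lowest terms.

P(the warranty) = (1/2)·1 + (1/2)·(1/2) = 3/4.
By Bayes' rule, P(high-quality | the warranty) = (1/2) / (3/4) = 2/3.

2/3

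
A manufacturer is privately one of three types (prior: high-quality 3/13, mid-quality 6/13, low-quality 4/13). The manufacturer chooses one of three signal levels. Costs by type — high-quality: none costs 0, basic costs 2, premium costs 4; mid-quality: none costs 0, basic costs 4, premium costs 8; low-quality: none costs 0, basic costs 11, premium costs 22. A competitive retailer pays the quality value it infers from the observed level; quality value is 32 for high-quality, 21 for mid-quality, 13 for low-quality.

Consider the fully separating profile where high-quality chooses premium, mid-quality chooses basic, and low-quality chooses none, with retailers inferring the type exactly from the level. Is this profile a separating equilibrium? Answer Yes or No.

No

Separating prices: premium → 32, basic → 21, none → 13.
high-quality (assigned premium): none: 13 − 0 = 13; basic: 21 − 2 = 19; premium: 32 − 4 = 28. high-quality stays.
mid-quality (assigned basic): none: 13 − 0 = 13; basic: 21 − 4 = 17; premium: 32 − 8 = 24. mid-quality prefers premium.
low-quality (assigned none): none: 13 − 0 = 13; basic: 21 − 11 = 10; premium: 32 − 22 = 10. low-quality stays.
At least one type deviates; the separating profile fails.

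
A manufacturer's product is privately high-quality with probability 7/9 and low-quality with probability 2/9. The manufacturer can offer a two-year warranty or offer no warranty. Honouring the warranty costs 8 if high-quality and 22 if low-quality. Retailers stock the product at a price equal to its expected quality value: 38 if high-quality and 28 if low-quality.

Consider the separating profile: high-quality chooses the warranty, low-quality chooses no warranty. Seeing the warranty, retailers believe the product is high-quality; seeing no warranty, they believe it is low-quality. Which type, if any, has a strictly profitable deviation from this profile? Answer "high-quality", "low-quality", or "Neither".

The warranty pays 38; no warranty pays 28.
high-quality: assigned the warranty, nets 38 − 8 = 30; deviating to no warranty nets 28.
low-quality: assigned no warranty, nets 28; deviating to the warranty nets 38 − 22 = 16.
Both types strictly prefer their assigned action; no profitable deviation.

Neither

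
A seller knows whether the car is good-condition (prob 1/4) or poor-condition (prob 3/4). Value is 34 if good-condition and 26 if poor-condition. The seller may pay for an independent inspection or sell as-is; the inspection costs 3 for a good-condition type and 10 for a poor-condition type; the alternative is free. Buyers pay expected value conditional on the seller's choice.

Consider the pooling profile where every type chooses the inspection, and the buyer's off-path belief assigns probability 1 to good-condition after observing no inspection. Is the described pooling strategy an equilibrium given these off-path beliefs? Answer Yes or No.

On path, the buyer holds the prior and pays 1/4·34 + 3/4·26 = 28. Off path (no inspection), believing good-condition, it pays 34.
good-condition: the inspection nets 28 − 3 = 25; no inspection nets 34. good-condition would deviate.
poor-condition: the inspection nets 28 − 10 = 18; no inspection nets 34. poor-condition would deviate.
A type deviates, so pooling fails.

No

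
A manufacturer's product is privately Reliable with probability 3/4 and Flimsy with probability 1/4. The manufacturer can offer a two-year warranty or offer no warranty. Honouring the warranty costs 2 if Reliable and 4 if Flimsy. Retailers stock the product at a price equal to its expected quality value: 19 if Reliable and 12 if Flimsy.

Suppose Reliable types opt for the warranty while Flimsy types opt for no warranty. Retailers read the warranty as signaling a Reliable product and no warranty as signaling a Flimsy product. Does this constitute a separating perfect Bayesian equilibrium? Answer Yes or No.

No

Under these beliefs, the warranty earns price 19 and no warranty earns price 12.
Reliable: the warranty nets 19 − 2 = 17; no warranty nets 12. Reliable prefers the warranty.
Flimsy: the warranty nets 19 − 4 = 15; no warranty nets 12. Flimsy would deviate to the warranty.
Flimsy has a profitable deviation, so the profile is not an equilibrium.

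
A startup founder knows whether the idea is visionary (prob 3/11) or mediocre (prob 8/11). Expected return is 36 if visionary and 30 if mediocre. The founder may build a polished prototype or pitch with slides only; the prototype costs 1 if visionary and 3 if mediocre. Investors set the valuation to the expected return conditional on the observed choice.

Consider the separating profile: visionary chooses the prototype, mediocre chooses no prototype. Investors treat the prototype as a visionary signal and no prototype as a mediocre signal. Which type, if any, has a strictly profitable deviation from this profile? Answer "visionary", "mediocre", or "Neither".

mediocre

The prototype pays 36; no prototype pays 30.
visionary: assigned the prototype, nets 36 − 1 = 35; deviating to no prototype nets 30.
mediocre: assigned no prototype, nets 30; deviating to the prototype nets 36 − 3 = 33.
The mediocre type gains 3 by deviating.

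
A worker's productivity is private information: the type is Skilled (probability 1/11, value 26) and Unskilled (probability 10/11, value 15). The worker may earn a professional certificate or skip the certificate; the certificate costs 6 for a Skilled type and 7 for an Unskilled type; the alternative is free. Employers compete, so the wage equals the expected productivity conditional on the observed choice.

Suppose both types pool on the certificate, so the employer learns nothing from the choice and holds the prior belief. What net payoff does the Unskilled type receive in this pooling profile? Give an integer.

9

Pooled wage = 1/11·26 + 10/11·15 = 16.
Unskilled pays cost 7 for the certificate, so net payoff = 16 − 7 = 9.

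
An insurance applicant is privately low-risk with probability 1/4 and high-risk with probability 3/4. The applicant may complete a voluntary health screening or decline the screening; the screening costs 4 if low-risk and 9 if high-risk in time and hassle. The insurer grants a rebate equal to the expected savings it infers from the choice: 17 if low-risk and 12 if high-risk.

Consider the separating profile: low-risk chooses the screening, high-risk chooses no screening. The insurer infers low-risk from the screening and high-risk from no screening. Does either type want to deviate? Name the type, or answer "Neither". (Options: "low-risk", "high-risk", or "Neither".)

The screening pays 17; no screening pays 12.
low-risk: assigned the screening, nets 17 − 4 = 13; deviating to no screening nets 12.
high-risk: assigned no screening, nets 12; deviating to the screening nets 17 − 9 = 8.
Both types strictly prefer their assigned action; no profitable deviation.

Neither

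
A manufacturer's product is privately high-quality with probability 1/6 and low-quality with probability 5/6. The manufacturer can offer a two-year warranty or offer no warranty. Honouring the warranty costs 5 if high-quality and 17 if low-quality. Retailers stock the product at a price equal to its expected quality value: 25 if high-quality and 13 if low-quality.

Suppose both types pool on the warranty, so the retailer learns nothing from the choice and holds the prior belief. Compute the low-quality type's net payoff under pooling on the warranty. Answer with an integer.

Pooled price = 1/6·25 + 5/6·13 = 15.
low-quality pays cost 17 for the warranty, so net payoff = 15 − 17 = -2.

-2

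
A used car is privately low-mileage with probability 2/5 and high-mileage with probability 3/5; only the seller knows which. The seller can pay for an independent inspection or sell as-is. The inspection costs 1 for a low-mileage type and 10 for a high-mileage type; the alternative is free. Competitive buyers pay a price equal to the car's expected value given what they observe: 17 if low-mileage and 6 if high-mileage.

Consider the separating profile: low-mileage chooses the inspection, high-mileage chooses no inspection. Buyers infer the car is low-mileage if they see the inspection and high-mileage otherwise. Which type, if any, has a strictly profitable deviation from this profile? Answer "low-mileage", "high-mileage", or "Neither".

high-mileage

The inspection pays 17; no inspection pays 6.
low-mileage: assigned the inspection, nets 17 − 1 = 16; deviating to no inspection nets 6.
high-mileage: assigned no inspection, nets 6; deviating to the inspection nets 17 − 10 = 7.
The high-mileage type gains 1 by deviating.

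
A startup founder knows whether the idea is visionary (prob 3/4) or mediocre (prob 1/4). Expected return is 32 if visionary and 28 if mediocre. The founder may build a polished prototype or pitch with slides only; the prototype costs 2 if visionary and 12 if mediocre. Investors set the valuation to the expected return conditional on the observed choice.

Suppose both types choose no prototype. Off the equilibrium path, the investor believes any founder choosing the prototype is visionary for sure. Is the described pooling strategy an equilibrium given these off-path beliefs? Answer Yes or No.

Yes

On path, the investor holds the prior and pays 3/4·32 + 1/4·28 = 31. Off path (the prototype), believing visionary, it pays 32.
visionary: no prototype nets 31; the prototype nets 32 − 2 = 30. visionary stays.
mediocre: no prototype nets 31; the prototype nets 32 − 12 = 20. mediocre stays.
No type deviates, so pooling is sustained.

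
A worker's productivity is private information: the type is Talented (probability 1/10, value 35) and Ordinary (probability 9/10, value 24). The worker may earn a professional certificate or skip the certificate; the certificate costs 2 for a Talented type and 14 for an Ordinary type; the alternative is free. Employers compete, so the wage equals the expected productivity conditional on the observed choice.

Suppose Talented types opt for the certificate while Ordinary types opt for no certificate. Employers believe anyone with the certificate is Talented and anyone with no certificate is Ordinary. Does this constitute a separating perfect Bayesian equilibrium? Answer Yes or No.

Under these beliefs, the certificate earns wage 35 and no certificate earns wage 24.
Talented: the certificate nets 35 − 2 = 33; no certificate nets 24. Talented prefers the certificate.
Ordinary: the certificate nets 35 − 14 = 21; no certificate nets 24. Ordinary prefers no certificate.
Neither type deviates, so the separating profile is an equilibrium.

Yes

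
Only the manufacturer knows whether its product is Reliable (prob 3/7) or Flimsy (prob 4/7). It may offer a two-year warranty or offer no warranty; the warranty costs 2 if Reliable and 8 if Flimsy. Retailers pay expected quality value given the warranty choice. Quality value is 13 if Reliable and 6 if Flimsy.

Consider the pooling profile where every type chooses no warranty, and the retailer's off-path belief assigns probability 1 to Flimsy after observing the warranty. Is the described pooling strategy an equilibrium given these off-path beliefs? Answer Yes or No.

On path, the retailer holds the prior and pays 3/7·13 + 4/7·6 = 9. Off path (the warranty), believing Flimsy, it pays 6.
Reliable: no warranty nets 9; the warranty nets 6 − 2 = 4. Reliable stays.
Flimsy: no warranty nets 9; the warranty nets 6 − 8 = -2. Flimsy stays.
No type deviates, so pooling is sustained.

Yes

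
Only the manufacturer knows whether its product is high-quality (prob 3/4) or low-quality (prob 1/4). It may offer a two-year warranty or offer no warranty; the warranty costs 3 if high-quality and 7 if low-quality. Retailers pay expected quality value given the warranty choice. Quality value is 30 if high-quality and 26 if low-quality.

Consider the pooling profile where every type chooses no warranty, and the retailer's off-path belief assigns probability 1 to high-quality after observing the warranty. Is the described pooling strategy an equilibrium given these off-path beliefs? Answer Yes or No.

On path, the retailer holds the prior and pays 3/4·30 + 1/4·26 = 29. Off path (the warranty), believing high-quality, it pays 30.
high-quality: no warranty nets 29; the warranty nets 30 − 3 = 27. high-quality stays.
low-quality: no warranty nets 29; the warranty nets 30 − 7 = 23. low-quality stays.
No type deviates, so pooling is sustained.

Yes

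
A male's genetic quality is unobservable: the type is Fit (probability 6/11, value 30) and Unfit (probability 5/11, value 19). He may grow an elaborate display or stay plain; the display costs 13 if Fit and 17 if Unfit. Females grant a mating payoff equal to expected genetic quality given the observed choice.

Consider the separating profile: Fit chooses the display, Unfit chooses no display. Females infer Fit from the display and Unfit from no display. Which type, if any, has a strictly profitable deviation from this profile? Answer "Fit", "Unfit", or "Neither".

Fit

The display pays 30; no display pays 19.
Fit: assigned the display, nets 30 − 13 = 17; deviating to no display nets 19.
Unfit: assigned no display, nets 19; deviating to the display nets 30 − 17 = 13.
The Fit type gains 2 by deviating.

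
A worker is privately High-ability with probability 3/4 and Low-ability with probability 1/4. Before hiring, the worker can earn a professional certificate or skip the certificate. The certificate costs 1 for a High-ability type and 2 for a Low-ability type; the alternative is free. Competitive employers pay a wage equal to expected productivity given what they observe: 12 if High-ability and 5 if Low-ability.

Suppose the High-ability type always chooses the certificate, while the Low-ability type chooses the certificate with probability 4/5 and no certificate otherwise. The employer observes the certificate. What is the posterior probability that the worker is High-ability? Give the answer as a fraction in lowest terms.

15/19

P(the certificate) = (3/4)·1 + (1/4)·(4/5) = 19/20.
By Bayes' rule, P(High-ability | the certificate) = (3/4) / (19/20) = 15/19.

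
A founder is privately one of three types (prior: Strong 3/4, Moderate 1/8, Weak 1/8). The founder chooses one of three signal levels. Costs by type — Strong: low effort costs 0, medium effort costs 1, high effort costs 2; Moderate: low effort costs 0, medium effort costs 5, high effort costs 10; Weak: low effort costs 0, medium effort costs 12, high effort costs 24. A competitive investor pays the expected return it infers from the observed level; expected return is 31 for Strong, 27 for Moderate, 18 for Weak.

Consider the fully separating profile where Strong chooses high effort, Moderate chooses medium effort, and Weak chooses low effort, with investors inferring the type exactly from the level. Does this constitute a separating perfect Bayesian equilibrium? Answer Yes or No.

Separating valuations: high effort → 31, medium effort → 27, low effort → 18.
Strong (assigned high effort): low effort: 18 − 0 = 18; medium effort: 27 − 1 = 26; high effort: 31 − 2 = 29. Strong stays.
Moderate (assigned medium effort): low effort: 18 − 0 = 18; medium effort: 27 − 5 = 22; high effort: 31 − 10 = 21. Moderate stays.
Weak (assigned low effort): low effort: 18 − 0 = 18; medium effort: 27 − 12 = 15; high effort: 31 − 24 = 7. Weak stays.
Every type prefers its assigned level; separation holds.

Yes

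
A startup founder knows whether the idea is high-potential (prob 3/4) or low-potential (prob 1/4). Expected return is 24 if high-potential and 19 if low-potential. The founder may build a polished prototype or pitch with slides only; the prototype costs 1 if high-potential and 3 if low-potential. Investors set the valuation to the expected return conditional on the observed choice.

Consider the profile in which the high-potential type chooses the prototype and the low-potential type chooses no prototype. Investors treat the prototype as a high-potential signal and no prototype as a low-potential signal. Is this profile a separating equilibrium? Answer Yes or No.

Under these beliefs, the prototype earns valuation 24 and no prototype earns valuation 19.
high-potential: the prototype nets 24 − 1 = 23; no prototype nets 19. high-potential prefers the prototype.
low-potential: the prototype nets 24 − 3 = 21; no prototype nets 19. low-potential would deviate to the prototype.
low-potential has a profitable deviation, so the profile is not an equilibrium.

No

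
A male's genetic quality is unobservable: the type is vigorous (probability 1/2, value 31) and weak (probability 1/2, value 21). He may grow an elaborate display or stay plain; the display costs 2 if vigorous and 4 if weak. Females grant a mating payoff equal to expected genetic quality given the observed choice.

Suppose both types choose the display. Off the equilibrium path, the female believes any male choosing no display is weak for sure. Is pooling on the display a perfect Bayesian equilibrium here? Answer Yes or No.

On path, the female holds the prior and pays 1/2·31 + 1/2·21 = 26. Off path (no display), believing weak, it pays 21.
vigorous: the display nets 26 − 2 = 24; no display nets 21. vigorous stays.
weak: the display nets 26 − 4 = 22; no display nets 21. weak stays.
No type deviates, so pooling is sustained.

Yes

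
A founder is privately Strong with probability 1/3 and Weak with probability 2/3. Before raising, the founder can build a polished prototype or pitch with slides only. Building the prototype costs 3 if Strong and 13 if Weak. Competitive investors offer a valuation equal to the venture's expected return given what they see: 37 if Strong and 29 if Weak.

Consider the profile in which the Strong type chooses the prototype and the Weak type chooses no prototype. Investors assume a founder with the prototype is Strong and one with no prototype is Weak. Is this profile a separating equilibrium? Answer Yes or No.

Yes

Under these beliefs, the prototype earns valuation 37 and no prototype earns valuation 29.
Strong: the prototype nets 37 − 3 = 34; no prototype nets 29. Strong prefers the prototype.
Weak: the prototype nets 37 − 13 = 24; no prototype nets 29. Weak prefers no prototype.
Neither type deviates, so the separating profile is an equilibrium.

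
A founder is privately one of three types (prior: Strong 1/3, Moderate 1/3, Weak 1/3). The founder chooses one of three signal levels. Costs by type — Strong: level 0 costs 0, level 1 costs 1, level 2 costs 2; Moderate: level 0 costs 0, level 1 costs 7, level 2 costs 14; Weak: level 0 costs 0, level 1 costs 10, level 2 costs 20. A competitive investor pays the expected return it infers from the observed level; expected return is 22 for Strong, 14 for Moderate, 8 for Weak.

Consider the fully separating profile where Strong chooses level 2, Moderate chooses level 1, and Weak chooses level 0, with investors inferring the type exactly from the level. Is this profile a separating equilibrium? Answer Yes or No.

Separating valuations: level 2 → 22, level 1 → 14, level 0 → 8.
Strong (assigned level 2): level 0: 8 − 0 = 8; level 1: 14 − 1 = 13; level 2: 22 − 2 = 20. Strong stays.
Moderate (assigned level 1): level 0: 8 − 0 = 8; level 1: 14 − 7 = 7; level 2: 22 − 14 = 8. Moderate prefers level 0.
Weak (assigned level 0): level 0: 8 − 0 = 8; level 1: 14 − 10 = 4; level 2: 22 − 20 = 2. Weak stays.
At least one type deviates; the separating profile fails.

No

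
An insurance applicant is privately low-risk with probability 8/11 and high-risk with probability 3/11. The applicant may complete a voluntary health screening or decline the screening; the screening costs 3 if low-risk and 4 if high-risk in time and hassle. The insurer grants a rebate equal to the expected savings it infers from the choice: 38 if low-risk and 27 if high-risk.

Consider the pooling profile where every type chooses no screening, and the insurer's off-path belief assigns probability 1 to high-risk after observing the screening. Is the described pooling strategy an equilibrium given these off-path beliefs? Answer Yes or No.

Yes

On path, the insurer holds the prior and pays 8/11·38 + 3/11·27 = 35. Off path (the screening), believing high-risk, it pays 27.
low-risk: no screening nets 35; the screening nets 27 − 3 = 24. low-risk stays.
high-risk: no screening nets 35; the screening nets 27 − 4 = 23. high-risk stays.
No type deviates, so pooling is sustained.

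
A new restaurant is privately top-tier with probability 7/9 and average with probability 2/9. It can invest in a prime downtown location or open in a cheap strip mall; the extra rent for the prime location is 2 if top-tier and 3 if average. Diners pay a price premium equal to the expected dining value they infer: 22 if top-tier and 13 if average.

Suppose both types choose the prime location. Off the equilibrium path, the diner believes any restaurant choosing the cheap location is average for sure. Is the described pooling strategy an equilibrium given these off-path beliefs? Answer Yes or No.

On path, the diner holds the prior and pays 7/9·22 + 2/9·13 = 20. Off path (the cheap location), believing average, it pays 13.
top-tier: the prime location nets 20 − 2 = 18; the cheap location nets 13. top-tier stays.
average: the prime location nets 20 − 3 = 17; the cheap location nets 13. average stays.
No type deviates, so pooling is sustained.

Yes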